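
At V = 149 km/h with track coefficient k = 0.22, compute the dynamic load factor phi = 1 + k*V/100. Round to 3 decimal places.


phi = 1 + k * V / 100
phi = 1 + 0.22 * 149 / 100
phi = 1 + 0.3278
phi = 1.328

1.328


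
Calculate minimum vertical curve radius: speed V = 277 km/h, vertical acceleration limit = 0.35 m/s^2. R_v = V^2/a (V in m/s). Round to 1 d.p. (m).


Convert speed: V = 277 / 3.6 = 76.9444 m/s
V^2 = 5920.4475 m^2/s^2
R_v = 5920.4475 / 0.35
R_v = 16915.6 m

16915.6


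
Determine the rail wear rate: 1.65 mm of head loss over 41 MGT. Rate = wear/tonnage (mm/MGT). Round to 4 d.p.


Wear rate = total wear / cumulative tonnage
Rate = 1.65 / 41
Rate = 0.0402 mm/MGT

0.0402


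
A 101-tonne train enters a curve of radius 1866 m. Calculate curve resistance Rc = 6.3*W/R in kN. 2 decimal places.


Rc = 6.3 * W / R
Rc = 6.3 * 101 / 1866
Rc = 636.3 / 1866
Rc = 0.34 kN

0.34


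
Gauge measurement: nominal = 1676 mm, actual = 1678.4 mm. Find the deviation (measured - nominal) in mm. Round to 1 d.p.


Deviation = measured - nominal
Deviation = 1678.4 - 1676
Deviation = 2.4 mm

2.4


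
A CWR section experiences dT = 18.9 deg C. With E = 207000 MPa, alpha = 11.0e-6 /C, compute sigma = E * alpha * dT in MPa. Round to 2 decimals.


sigma = E * alpha * dT
sigma = 207000 * 11.0e-6 * 18.9
sigma = 2.277 * 18.9
sigma = 43.04 MPa

43.04


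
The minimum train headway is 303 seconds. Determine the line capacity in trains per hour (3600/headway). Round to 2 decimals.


Capacity = 3600 / headway
Capacity = 3600 / 303
Capacity = 11.88 trains/hour

11.88


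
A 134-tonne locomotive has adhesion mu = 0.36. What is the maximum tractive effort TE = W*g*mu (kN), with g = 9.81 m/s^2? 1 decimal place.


TE_max = W * g * mu
TE_max = 134 * 9.81 * 0.36
TE_max = 1314.54 * 0.36
TE_max = 473.2 kN

473.2


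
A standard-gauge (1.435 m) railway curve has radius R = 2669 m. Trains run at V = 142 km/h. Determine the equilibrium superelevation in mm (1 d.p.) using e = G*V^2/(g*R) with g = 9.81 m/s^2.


Convert speed: V = 142 / 3.6 = 39.4444 m/s
Apply formula: e = 1.435 * 39.4444^2 / (9.81 * 2669)
e = 1.435 * 1555.8642 / 26182.89
e = 0.085272 m = 85.3 mm

85.3


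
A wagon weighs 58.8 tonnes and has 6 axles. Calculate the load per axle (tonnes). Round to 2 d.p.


Load per axle = total weight / number of axles
Load = 58.8 / 6
Load = 9.80 tonnes

9.80


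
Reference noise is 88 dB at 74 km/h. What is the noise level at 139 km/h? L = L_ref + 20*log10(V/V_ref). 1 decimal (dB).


V/V_ref = 139 / 74 = 1.878378
log10(1.878378) = 0.273783
20 * 0.273783 = 5.4757
L = 88 + 5.4757 = 93.5 dB

93.5


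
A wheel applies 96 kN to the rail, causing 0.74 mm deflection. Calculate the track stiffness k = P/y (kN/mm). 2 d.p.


Track stiffness k = P / y
k = 96 / 0.74
k = 129.73 kN/mm

129.73


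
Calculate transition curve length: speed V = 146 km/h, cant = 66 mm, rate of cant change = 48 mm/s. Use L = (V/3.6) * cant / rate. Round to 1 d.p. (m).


Convert speed: V = 146 / 3.6 = 40.5556 m/s
L = 40.5556 * 66 / 48
L = 2676.6667 / 48
L = 55.8 m

55.8


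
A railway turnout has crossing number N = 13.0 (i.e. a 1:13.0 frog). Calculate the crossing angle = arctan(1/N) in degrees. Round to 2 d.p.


1/N = 1/13.0 = 0.076923
angle = arctan(0.076923) = 0.076772 rad
angle = 0.076772 * 180/pi = 4.40 degrees

4.40


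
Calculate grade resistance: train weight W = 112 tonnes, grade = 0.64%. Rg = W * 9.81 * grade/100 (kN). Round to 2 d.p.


Rg = W * 9.81 * grade / 100
Rg = 112 * 9.81 * 0.64 / 100
Rg = 1098.72 * 0.0064
Rg = 7.03 kN

7.03


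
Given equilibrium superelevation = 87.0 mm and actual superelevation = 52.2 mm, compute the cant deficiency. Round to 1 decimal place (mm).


Cant deficiency = equilibrium cant - actual cant
CD = 87.0 - 52.2
CD = 34.8 mm

34.8


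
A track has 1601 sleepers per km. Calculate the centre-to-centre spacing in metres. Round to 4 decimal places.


Spacing = 1000 m / number of sleepers
Spacing = 1000 / 1601
Spacing = 0.6246 m

0.6246


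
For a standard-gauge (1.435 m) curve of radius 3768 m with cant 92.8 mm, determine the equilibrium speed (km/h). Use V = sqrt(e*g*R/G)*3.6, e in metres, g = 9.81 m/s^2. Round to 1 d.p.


Convert cant: e = 92.8 mm = 0.0928 m
V_ms = sqrt(0.0928 * 9.81 * 3768 / 1.435)
V_ms = sqrt(2390.429703) = 48.892 m/s
V = 48.892 * 3.6 = 176.0 km/h

176.0


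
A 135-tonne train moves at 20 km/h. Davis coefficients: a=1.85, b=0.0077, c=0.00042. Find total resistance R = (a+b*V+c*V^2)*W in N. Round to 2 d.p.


b*V = 0.0077 * 20 = 0.154
c*V^2 = 0.00042 * 400 = 0.168
R_per_t = 1.85 + 0.154 + 0.168 = 2.172 N/t
R_total = 2.172 * 135 = 293.22 N

293.22


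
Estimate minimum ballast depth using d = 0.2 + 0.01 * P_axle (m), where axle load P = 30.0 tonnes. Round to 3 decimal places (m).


d = 0.2 + 0.01 * 30.0
d = 0.2 + 0.3
d = 0.500 m

0.500


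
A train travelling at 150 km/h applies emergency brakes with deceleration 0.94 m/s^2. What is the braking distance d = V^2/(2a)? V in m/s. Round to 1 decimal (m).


Convert speed: V = 150 / 3.6 = 41.6667 m/s
V^2 = 1736.1111
d = 1736.1111 / (2 * 0.94)
d = 1736.1111 / 1.88
d = 923.5 m

923.5


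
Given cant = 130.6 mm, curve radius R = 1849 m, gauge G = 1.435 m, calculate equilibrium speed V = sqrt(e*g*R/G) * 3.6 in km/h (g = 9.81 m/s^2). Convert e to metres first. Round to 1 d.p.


Convert cant: e = 130.6 mm = 0.1306 m
V_ms = sqrt(0.1306 * 9.81 * 1849 / 1.435)
V_ms = sqrt(1650.810393) = 40.6302 m/s
V = 40.6302 * 3.6 = 146.3 km/h

146.3


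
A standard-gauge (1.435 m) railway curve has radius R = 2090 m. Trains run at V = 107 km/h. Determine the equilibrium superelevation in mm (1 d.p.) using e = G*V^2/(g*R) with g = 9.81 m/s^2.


Convert speed: V = 107 / 3.6 = 29.7222 m/s
Apply formula: e = 1.435 * 29.7222^2 / (9.81 * 2090)
e = 1.435 * 883.4105 / 20502.9
e = 0.06183 m = 61.8 mm

61.8


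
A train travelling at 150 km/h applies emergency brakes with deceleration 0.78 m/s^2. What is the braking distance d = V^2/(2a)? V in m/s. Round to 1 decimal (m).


Convert speed: V = 150 / 3.6 = 41.6667 m/s
V^2 = 1736.1111
d = 1736.1111 / (2 * 0.78)
d = 1736.1111 / 1.56
d = 1112.9 m

1112.9


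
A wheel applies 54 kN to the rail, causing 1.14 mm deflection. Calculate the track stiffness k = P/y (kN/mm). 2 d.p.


Track stiffness k = P / y
k = 54 / 1.14
k = 47.37 kN/mm

47.37


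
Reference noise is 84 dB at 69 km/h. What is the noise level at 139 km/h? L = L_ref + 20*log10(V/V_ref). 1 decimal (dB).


V/V_ref = 139 / 69 = 2.014493
log10(2.014493) = 0.304166
20 * 0.304166 = 6.0833
L = 84 + 6.0833 = 90.1 dB

90.1


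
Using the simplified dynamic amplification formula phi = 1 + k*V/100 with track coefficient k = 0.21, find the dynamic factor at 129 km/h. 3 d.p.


phi = 1 + k * V / 100
phi = 1 + 0.21 * 129 / 100
phi = 1 + 0.2709
phi = 1.271

1.271


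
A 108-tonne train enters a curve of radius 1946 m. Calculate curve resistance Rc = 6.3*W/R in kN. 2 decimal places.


Rc = 6.3 * W / R
Rc = 6.3 * 108 / 1946
Rc = 680.4 / 1946
Rc = 0.35 kN

0.35


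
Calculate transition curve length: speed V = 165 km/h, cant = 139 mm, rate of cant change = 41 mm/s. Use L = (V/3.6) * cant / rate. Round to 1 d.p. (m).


Convert speed: V = 165 / 3.6 = 45.8333 m/s
L = 45.8333 * 139 / 41
L = 6370.8333 / 41
L = 155.4 m

155.4


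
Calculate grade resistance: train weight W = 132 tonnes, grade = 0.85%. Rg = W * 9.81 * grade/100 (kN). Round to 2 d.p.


Rg = W * 9.81 * grade / 100
Rg = 132 * 9.81 * 0.85 / 100
Rg = 1294.92 * 0.0085
Rg = 11.01 kN

11.01


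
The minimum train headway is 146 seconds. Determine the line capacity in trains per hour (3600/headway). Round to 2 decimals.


Capacity = 3600 / headway
Capacity = 3600 / 146
Capacity = 24.66 trains/hour

24.66


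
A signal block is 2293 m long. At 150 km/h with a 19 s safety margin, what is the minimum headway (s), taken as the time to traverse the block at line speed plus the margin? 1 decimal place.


V = 150 / 3.6 = 41.6667 m/s
Block traversal time = 2293 / 41.6667 = 55.032 s
Headway = 55.032 + 19
Headway = 74.0 s

74.0


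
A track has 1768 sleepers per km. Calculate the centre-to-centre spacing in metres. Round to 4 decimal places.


Spacing = 1000 m / number of sleepers
Spacing = 1000 / 1768
Spacing = 0.5656 m

0.5656


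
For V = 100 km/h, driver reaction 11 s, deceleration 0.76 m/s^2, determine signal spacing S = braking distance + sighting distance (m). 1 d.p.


V = 100 / 3.6 = 27.7778 m/s
Braking distance = 27.7778^2 / (2*0.76) = 507.6348 m
Sighting distance = 27.7778 * 11 = 305.5556 m
S = 507.6348 + 305.5556 = 813.2 m

813.2


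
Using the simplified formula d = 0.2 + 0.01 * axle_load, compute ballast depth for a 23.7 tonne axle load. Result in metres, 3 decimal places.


d = 0.2 + 0.01 * 23.7
d = 0.2 + 0.237
d = 0.437 m

0.437


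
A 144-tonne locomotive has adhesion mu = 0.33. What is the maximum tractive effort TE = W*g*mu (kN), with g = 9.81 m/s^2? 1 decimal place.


TE_max = W * g * mu
TE_max = 144 * 9.81 * 0.33
TE_max = 1412.64 * 0.33
TE_max = 466.2 kN

466.2


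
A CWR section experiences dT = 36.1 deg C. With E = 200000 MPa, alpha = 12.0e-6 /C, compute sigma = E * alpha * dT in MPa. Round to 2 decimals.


sigma = E * alpha * dT
sigma = 200000 * 12.0e-6 * 36.1
sigma = 2.4 * 36.1
sigma = 86.64 MPa

86.64


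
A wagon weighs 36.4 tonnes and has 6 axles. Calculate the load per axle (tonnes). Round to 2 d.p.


Load per axle = total weight / number of axles
Load = 36.4 / 6
Load = 6.07 tonnes

6.07


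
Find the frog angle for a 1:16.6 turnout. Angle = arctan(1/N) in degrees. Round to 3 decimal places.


1/N = 1/16.6 = 0.060241
angle = arctan(0.060241) = 0.060168 rad
angle = 0.060168 * 180/pi = 3.447 degrees

3.447


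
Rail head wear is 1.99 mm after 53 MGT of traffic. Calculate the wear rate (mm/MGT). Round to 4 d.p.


Wear rate = total wear / cumulative tonnage
Rate = 1.99 / 53
Rate = 0.0375 mm/MGT

0.0375


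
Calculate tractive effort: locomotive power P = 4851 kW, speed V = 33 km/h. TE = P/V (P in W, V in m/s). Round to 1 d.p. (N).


Convert: P = 4851 kW = 4851000 W
V = 33 / 3.6 = 9.1667 m/s
TE = 4851000 / 9.1667
TE = 529200.0 N

529200.0


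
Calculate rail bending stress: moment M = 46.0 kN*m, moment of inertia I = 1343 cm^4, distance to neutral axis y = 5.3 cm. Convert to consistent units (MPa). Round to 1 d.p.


Convert units:
M = 46.0 kN*m = 46000000 N*mm
y = 5.3 cm = 53 mm
I = 1343 cm^4 = 13430000 mm^4
sigma = 46000000 * 53 / 13430000
sigma = 181.5 MPa

181.5


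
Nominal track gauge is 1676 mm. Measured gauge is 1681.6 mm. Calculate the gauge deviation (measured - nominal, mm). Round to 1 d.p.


Deviation = measured - nominal
Deviation = 1681.6 - 1676
Deviation = 5.6 mm

5.6


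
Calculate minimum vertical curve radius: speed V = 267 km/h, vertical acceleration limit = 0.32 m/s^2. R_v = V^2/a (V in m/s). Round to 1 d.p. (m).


Convert speed: V = 267 / 3.6 = 74.1667 m/s
V^2 = 5500.6944 m^2/s^2
R_v = 5500.6944 / 0.32
R_v = 17189.7 m

17189.7


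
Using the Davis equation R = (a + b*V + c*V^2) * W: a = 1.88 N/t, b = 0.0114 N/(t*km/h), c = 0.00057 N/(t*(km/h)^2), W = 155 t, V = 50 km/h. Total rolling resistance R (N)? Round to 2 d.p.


b*V = 0.0114 * 50 = 0.57
c*V^2 = 0.00057 * 2500 = 1.425
R_per_t = 1.88 + 0.57 + 1.425 = 3.875 N/t
R_total = 3.875 * 155 = 600.63 N

600.63


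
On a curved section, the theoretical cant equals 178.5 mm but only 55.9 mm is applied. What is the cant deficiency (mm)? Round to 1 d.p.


Cant deficiency = equilibrium cant - actual cant
CD = 178.5 - 55.9
CD = 122.6 mm

122.6


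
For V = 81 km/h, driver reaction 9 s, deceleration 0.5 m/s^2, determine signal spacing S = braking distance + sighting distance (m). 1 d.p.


V = 81 / 3.6 = 22.5 m/s
Braking distance = 22.5^2 / (2*0.5) = 506.25 m
Sighting distance = 22.5 * 9 = 202.5 m
S = 506.25 + 202.5 = 708.8 m

708.8


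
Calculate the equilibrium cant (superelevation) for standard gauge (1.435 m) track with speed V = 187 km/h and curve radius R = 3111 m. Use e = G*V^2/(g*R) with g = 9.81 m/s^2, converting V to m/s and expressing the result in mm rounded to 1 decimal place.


Convert speed: V = 187 / 3.6 = 51.9444 m/s
Apply formula: e = 1.435 * 51.9444^2 / (9.81 * 3111)
e = 1.435 * 2698.2253 / 30518.91
e = 0.126871 m = 126.9 mm

126.9


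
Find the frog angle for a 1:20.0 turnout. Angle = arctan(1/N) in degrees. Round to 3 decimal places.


1/N = 1/20.0 = 0.05
angle = arctan(0.05) = 0.049958 rad
angle = 0.049958 * 180/pi = 2.862 degrees

2.862


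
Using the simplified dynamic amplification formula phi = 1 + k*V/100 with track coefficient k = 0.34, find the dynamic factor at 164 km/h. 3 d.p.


phi = 1 + k * V / 100
phi = 1 + 0.34 * 164 / 100
phi = 1 + 0.5576
phi = 1.558

1.558


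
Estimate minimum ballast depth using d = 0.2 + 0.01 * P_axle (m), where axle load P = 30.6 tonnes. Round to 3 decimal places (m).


d = 0.2 + 0.01 * 30.6
d = 0.2 + 0.306
d = 0.506 m

0.506


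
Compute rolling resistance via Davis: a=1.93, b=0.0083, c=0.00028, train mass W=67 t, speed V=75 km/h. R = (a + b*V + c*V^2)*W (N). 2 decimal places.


b*V = 0.0083 * 75 = 0.6225
c*V^2 = 0.00028 * 5625 = 1.575
R_per_t = 1.93 + 0.6225 + 1.575 = 4.1275 N/t
R_total = 4.1275 * 67 = 276.54 N

276.54


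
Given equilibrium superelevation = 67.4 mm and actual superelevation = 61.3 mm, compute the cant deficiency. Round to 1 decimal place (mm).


Cant deficiency = equilibrium cant - actual cant
CD = 67.4 - 61.3
CD = 6.1 mm

6.1


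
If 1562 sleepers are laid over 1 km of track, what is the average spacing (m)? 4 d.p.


Spacing = 1000 m / number of sleepers
Spacing = 1000 / 1562
Spacing = 0.6402 m

0.6402


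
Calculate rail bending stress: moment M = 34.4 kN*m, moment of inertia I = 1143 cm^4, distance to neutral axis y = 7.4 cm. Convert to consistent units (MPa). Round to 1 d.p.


Convert units:
M = 34.4 kN*m = 34400000 N*mm
y = 7.4 cm = 74 mm
I = 1143 cm^4 = 11430000 mm^4
sigma = 34400000 * 74 / 11430000
sigma = 222.7 MPa

222.7


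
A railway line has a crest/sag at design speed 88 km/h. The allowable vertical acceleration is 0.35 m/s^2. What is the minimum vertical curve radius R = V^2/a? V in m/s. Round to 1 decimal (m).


Convert speed: V = 88 / 3.6 = 24.4444 m/s
V^2 = 597.5309 m^2/s^2
R_v = 597.5309 / 0.35
R_v = 1707.2 m

1707.2


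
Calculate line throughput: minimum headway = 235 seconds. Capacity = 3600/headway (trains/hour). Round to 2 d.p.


Capacity = 3600 / headway
Capacity = 3600 / 235
Capacity = 15.32 trains/hour

15.32


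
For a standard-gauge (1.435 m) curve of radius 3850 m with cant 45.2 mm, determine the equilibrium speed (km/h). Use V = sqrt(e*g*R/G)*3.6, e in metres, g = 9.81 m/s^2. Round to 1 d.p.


Convert cant: e = 45.2 mm = 0.0452 m
V_ms = sqrt(0.0452 * 9.81 * 3850 / 1.435)
V_ms = sqrt(1189.641951) = 34.4912 m/s
V = 34.4912 * 3.6 = 124.2 km/h

124.2


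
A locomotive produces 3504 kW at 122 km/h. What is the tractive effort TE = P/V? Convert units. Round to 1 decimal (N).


Convert: P = 3504 kW = 3504000 W
V = 122 / 3.6 = 33.8889 m/s
TE = 3504000 / 33.8889
TE = 103396.7 N

103396.7


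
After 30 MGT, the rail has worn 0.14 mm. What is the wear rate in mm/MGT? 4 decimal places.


Wear rate = total wear / cumulative tonnage
Rate = 0.14 / 30
Rate = 0.0047 mm/MGT

0.0047


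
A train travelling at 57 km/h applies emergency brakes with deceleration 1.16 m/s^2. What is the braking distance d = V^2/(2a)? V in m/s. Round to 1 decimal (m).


Convert speed: V = 57 / 3.6 = 15.8333 m/s
V^2 = 250.6944
d = 250.6944 / (2 * 1.16)
d = 250.6944 / 2.32
d = 108.1 m

108.1


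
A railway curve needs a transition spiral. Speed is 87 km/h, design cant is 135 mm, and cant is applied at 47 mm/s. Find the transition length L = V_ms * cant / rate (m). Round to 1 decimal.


Convert speed: V = 87 / 3.6 = 24.1667 m/s
L = 24.1667 * 135 / 47
L = 3262.5 / 47
L = 69.4 m

69.4


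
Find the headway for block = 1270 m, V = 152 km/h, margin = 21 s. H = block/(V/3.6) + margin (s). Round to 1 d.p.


V = 152 / 3.6 = 42.2222 m/s
Block traversal time = 1270 / 42.2222 = 30.0789 s
Headway = 30.0789 + 21
Headway = 51.1 s

51.1


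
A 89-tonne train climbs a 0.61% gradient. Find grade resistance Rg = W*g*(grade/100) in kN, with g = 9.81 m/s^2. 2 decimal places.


Rg = W * 9.81 * grade / 100
Rg = 89 * 9.81 * 0.61 / 100
Rg = 873.09 * 0.0061
Rg = 5.33 kN

5.33


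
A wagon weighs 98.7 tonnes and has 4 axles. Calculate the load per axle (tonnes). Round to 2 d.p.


Load per axle = total weight / number of axles
Load = 98.7 / 4
Load = 24.68 tonnes

24.68


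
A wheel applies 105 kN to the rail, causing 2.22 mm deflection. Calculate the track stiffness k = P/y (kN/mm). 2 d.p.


Track stiffness k = P / y
k = 105 / 2.22
k = 47.30 kN/mm

47.30


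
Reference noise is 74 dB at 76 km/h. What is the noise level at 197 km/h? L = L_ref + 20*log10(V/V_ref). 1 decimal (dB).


V/V_ref = 197 / 76 = 2.592105
log10(2.592105) = 0.413653
20 * 0.413653 = 8.2731
L = 74 + 8.2731 = 82.3 dB

82.3


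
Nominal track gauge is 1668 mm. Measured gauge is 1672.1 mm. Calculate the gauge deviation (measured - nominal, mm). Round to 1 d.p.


Deviation = measured - nominal
Deviation = 1672.1 - 1668
Deviation = 4.1 mm

4.1


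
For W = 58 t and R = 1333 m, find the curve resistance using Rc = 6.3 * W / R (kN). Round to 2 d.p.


Rc = 6.3 * W / R
Rc = 6.3 * 58 / 1333
Rc = 365.4 / 1333
Rc = 0.27 kN

0.27


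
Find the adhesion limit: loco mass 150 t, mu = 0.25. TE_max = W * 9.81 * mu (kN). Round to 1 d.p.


TE_max = W * g * mu
TE_max = 150 * 9.81 * 0.25
TE_max = 1471.5 * 0.25
TE_max = 367.9 kN

367.9


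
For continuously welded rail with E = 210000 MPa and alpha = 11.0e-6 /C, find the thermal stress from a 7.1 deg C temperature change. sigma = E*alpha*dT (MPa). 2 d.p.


sigma = E * alpha * dT
sigma = 210000 * 11.0e-6 * 7.1
sigma = 2.31 * 7.1
sigma = 16.40 MPa

16.40


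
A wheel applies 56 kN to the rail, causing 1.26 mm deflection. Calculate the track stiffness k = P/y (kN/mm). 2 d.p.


Track stiffness k = P / y
k = 56 / 1.26
k = 44.44 kN/mm

44.44


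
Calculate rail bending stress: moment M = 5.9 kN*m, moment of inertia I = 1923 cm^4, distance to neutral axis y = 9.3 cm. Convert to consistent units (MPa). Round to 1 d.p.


Convert units:
M = 5.9 kN*m = 5900000 N*mm
y = 9.3 cm = 93 mm
I = 1923 cm^4 = 19230000 mm^4
sigma = 5900000 * 93 / 19230000
sigma = 28.5 MPa

28.5


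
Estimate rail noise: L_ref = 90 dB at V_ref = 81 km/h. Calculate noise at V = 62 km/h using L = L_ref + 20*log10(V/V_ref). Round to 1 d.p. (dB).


V/V_ref = 62 / 81 = 0.765432
log10(0.765432) = -0.116093
20 * -0.116093 = -2.3219
L = 90 + -2.3219 = 87.7 dB

87.7


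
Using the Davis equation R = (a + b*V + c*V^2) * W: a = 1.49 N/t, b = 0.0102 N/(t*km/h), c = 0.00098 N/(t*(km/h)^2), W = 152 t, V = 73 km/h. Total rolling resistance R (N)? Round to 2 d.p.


b*V = 0.0102 * 73 = 0.7446
c*V^2 = 0.00098 * 5329 = 5.22242
R_per_t = 1.49 + 0.7446 + 5.22242 = 7.45702 N/t
R_total = 7.45702 * 152 = 1133.47 N

1133.47


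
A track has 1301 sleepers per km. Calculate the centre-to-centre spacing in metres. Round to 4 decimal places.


Spacing = 1000 m / number of sleepers
Spacing = 1000 / 1301
Spacing = 0.7686 m

0.7686


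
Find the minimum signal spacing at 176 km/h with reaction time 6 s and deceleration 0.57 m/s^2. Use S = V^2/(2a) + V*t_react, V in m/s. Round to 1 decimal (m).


V = 176 / 3.6 = 48.8889 m/s
Braking distance = 48.8889^2 / (2*0.57) = 2096.5995 m
Sighting distance = 48.8889 * 6 = 293.3333 m
S = 2096.5995 + 293.3333 = 2389.9 m

2389.9


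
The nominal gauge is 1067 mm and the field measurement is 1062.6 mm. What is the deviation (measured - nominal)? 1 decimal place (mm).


Deviation = measured - nominal
Deviation = 1062.6 - 1067
Deviation = -4.4 mm

-4.4


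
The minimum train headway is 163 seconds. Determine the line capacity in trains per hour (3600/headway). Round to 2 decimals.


Capacity = 3600 / headway
Capacity = 3600 / 163
Capacity = 22.09 trains/hour

22.09


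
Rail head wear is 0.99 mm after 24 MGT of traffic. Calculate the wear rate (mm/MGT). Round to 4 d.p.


Wear rate = total wear / cumulative tonnage
Rate = 0.99 / 24
Rate = 0.0413 mm/MGT

0.0413


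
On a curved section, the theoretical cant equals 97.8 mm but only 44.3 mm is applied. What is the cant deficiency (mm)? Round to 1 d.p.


Cant deficiency = equilibrium cant - actual cant
CD = 97.8 - 44.3
CD = 53.5 mm

53.5


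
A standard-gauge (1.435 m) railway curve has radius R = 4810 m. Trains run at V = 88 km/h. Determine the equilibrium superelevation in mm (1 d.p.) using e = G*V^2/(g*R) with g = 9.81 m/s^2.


Convert speed: V = 88 / 3.6 = 24.4444 m/s
Apply formula: e = 1.435 * 24.4444^2 / (9.81 * 4810)
e = 1.435 * 597.5309 / 47186.1
e = 0.018172 m = 18.2 mm

18.2


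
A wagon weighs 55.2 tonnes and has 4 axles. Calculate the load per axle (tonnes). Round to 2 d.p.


Load per axle = total weight / number of axles
Load = 55.2 / 4
Load = 13.80 tonnes

13.80


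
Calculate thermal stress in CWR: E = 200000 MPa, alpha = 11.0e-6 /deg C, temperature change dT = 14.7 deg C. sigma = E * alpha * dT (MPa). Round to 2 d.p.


sigma = E * alpha * dT
sigma = 200000 * 11.0e-6 * 14.7
sigma = 2.2 * 14.7
sigma = 32.34 MPa

32.34


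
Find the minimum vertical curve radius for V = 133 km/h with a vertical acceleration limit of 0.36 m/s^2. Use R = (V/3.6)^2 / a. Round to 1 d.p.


Convert speed: V = 133 / 3.6 = 36.9444 m/s
V^2 = 1364.892 m^2/s^2
R_v = 1364.892 / 0.36
R_v = 3791.4 m

3791.4


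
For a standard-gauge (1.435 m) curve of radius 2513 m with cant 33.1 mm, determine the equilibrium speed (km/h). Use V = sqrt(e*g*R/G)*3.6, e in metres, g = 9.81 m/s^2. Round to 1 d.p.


Convert cant: e = 33.1 mm = 0.0331 m
V_ms = sqrt(0.0331 * 9.81 * 2513 / 1.435)
V_ms = sqrt(568.640239) = 23.8462 m/s
V = 23.8462 * 3.6 = 85.8 km/h

85.8


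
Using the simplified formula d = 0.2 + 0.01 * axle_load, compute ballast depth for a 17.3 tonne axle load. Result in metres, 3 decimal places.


d = 0.2 + 0.01 * 17.3
d = 0.2 + 0.173
d = 0.373 m

0.373


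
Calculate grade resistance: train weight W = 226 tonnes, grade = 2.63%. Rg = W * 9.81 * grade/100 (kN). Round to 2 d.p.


Rg = W * 9.81 * grade / 100
Rg = 226 * 9.81 * 2.63 / 100
Rg = 2217.06 * 0.0263
Rg = 58.31 kN

58.31


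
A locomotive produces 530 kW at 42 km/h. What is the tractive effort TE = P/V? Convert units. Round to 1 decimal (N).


Convert: P = 530 kW = 530000 W
V = 42 / 3.6 = 11.6667 m/s
TE = 530000 / 11.6667
TE = 45428.6 N

45428.6


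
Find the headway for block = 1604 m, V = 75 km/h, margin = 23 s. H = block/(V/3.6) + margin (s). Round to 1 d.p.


V = 75 / 3.6 = 20.8333 m/s
Block traversal time = 1604 / 20.8333 = 76.992 s
Headway = 76.992 + 23
Headway = 100.0 s

100.0


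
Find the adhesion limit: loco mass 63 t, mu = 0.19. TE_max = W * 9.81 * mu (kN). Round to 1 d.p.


TE_max = W * g * mu
TE_max = 63 * 9.81 * 0.19
TE_max = 618.03 * 0.19
TE_max = 117.4 kN

117.4


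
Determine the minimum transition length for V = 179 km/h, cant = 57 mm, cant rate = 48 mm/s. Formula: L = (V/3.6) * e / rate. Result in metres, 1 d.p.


Convert speed: V = 179 / 3.6 = 49.7222 m/s
L = 49.7222 * 57 / 48
L = 2834.1667 / 48
L = 59.0 m

59.0


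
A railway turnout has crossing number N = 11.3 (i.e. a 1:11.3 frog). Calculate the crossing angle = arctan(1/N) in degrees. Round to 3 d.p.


1/N = 1/11.3 = 0.088496
angle = arctan(0.088496) = 0.088266 rad
angle = 0.088266 * 180/pi = 5.057 degrees

5.057


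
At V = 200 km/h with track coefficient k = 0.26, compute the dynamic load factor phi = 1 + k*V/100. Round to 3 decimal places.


phi = 1 + k * V / 100
phi = 1 + 0.26 * 200 / 100
phi = 1 + 0.52
phi = 1.520

1.520


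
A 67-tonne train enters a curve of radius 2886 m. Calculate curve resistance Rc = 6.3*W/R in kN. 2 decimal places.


Rc = 6.3 * W / R
Rc = 6.3 * 67 / 2886
Rc = 422.1 / 2886
Rc = 0.15 kN

0.15


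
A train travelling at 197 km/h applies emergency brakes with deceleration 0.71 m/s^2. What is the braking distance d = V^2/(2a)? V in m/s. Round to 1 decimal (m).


Convert speed: V = 197 / 3.6 = 54.7222 m/s
V^2 = 2994.5216
d = 2994.5216 / (2 * 0.71)
d = 2994.5216 / 1.42
d = 2108.8 m

2108.8


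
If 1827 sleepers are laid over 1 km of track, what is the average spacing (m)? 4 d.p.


Spacing = 1000 m / number of sleepers
Spacing = 1000 / 1827
Spacing = 0.5473 m

0.5473


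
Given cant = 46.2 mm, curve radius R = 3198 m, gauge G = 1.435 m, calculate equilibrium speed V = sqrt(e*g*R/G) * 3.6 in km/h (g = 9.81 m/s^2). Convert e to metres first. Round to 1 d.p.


Convert cant: e = 46.2 mm = 0.0462 m
V_ms = sqrt(0.0462 * 9.81 * 3198 / 1.435)
V_ms = sqrt(1010.0376) = 31.7811 m/s
V = 31.7811 * 3.6 = 114.4 km/h

114.4


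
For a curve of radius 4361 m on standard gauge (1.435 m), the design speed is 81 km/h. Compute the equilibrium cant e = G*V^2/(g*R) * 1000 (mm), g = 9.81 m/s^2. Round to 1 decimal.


Convert speed: V = 81 / 3.6 = 22.5 m/s
Apply formula: e = 1.435 * 22.5^2 / (9.81 * 4361)
e = 1.435 * 506.25 / 42781.41
e = 0.016981 m = 17.0 mm

17.0


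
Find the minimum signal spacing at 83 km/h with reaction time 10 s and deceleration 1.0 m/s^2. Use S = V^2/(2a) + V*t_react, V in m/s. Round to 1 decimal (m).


V = 83 / 3.6 = 23.0556 m/s
Braking distance = 23.0556^2 / (2*1.0) = 265.7793 m
Sighting distance = 23.0556 * 10 = 230.5556 m
S = 265.7793 + 230.5556 = 496.3 m

496.3


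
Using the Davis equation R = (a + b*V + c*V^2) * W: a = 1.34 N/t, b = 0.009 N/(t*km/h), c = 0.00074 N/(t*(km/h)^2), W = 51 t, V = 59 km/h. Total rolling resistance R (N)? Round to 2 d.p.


b*V = 0.009 * 59 = 0.531
c*V^2 = 0.00074 * 3481 = 2.57594
R_per_t = 1.34 + 0.531 + 2.57594 = 4.44694 N/t
R_total = 4.44694 * 51 = 226.79 N

226.79


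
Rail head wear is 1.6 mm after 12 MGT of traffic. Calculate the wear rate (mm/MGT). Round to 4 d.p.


Wear rate = total wear / cumulative tonnage
Rate = 1.6 / 12
Rate = 0.1333 mm/MGT

0.1333


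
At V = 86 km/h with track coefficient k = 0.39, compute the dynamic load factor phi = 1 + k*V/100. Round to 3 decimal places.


phi = 1 + k * V / 100
phi = 1 + 0.39 * 86 / 100
phi = 1 + 0.3354
phi = 1.335

1.335


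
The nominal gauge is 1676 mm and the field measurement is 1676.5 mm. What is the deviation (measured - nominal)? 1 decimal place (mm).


Deviation = measured - nominal
Deviation = 1676.5 - 1676
Deviation = 0.5 mm

0.5


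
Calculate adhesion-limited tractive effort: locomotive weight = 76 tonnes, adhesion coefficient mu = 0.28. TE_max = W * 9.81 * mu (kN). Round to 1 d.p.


TE_max = W * g * mu
TE_max = 76 * 9.81 * 0.28
TE_max = 745.56 * 0.28
TE_max = 208.8 kN

208.8


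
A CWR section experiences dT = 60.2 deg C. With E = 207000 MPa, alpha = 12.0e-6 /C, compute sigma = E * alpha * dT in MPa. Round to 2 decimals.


sigma = E * alpha * dT
sigma = 207000 * 12.0e-6 * 60.2
sigma = 2.484 * 60.2
sigma = 149.54 MPa

149.54


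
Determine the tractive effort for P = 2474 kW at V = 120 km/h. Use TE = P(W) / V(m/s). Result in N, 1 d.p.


Convert: P = 2474 kW = 2474000 W
V = 120 / 3.6 = 33.3333 m/s
TE = 2474000 / 33.3333
TE = 74220.0 N

74220.0


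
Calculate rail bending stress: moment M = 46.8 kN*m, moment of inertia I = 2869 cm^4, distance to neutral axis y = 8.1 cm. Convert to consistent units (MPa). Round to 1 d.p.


Convert units:
M = 46.8 kN*m = 46800000 N*mm
y = 8.1 cm = 81 mm
I = 2869 cm^4 = 28690000 mm^4
sigma = 46800000 * 81 / 28690000
sigma = 132.1 MPa

132.1


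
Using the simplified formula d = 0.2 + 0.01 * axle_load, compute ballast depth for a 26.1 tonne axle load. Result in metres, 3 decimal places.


d = 0.2 + 0.01 * 26.1
d = 0.2 + 0.261
d = 0.461 m

0.461


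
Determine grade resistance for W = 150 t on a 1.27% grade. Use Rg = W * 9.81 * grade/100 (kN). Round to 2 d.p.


Rg = W * 9.81 * grade / 100
Rg = 150 * 9.81 * 1.27 / 100
Rg = 1471.5 * 0.0127
Rg = 18.69 kN

18.69


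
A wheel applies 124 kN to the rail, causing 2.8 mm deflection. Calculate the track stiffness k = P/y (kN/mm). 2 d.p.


Track stiffness k = P / y
k = 124 / 2.8
k = 44.29 kN/mm

44.29


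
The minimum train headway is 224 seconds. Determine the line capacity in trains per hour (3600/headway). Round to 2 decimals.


Capacity = 3600 / headway
Capacity = 3600 / 224
Capacity = 16.07 trains/hour

16.07


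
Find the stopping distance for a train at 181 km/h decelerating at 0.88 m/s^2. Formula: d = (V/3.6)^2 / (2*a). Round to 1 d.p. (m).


Convert speed: V = 181 / 3.6 = 50.2778 m/s
V^2 = 2527.8549
d = 2527.8549 / (2 * 0.88)
d = 2527.8549 / 1.76
d = 1436.3 m

1436.3


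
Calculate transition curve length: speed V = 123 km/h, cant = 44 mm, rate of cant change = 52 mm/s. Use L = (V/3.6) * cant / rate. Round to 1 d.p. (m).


Convert speed: V = 123 / 3.6 = 34.1667 m/s
L = 34.1667 * 44 / 52
L = 1503.3333 / 52
L = 28.9 m

28.9


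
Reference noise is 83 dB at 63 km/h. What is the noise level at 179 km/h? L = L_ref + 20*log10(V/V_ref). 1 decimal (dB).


V/V_ref = 179 / 63 = 2.84127
log10(2.84127) = 0.453512
20 * 0.453512 = 9.0702
L = 83 + 9.0702 = 92.1 dB

92.1


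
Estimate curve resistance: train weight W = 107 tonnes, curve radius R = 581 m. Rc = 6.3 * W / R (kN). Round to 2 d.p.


Rc = 6.3 * W / R
Rc = 6.3 * 107 / 581
Rc = 674.1 / 581
Rc = 1.16 kN

1.16


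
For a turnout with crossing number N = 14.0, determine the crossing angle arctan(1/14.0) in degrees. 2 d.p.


1/N = 1/14.0 = 0.071429
angle = arctan(0.071429) = 0.071307 rad
angle = 0.071307 * 180/pi = 4.09 degrees

4.09


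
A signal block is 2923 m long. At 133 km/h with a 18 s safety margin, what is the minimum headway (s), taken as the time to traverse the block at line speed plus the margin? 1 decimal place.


V = 133 / 3.6 = 36.9444 m/s
Block traversal time = 2923 / 36.9444 = 79.1188 s
Headway = 79.1188 + 18
Headway = 97.1 s

97.1


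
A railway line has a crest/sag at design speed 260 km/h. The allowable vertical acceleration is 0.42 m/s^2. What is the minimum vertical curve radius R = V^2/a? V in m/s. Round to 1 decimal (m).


Convert speed: V = 260 / 3.6 = 72.2222 m/s
V^2 = 5216.0494 m^2/s^2
R_v = 5216.0494 / 0.42
R_v = 12419.2 m

12419.2


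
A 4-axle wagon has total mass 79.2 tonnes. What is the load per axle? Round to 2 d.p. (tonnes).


Load per axle = total weight / number of axles
Load = 79.2 / 4
Load = 19.80 tonnes

19.80


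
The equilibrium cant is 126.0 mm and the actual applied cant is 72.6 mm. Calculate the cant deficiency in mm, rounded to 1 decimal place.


Cant deficiency = equilibrium cant - actual cant
CD = 126.0 - 72.6
CD = 53.4 mm

53.4


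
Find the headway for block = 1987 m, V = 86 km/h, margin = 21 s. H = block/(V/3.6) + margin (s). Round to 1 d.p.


V = 86 / 3.6 = 23.8889 m/s
Block traversal time = 1987 / 23.8889 = 83.1767 s
Headway = 83.1767 + 21
Headway = 104.2 s

104.2


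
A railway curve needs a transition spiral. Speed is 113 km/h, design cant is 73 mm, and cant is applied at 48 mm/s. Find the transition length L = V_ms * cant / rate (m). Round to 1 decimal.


Convert speed: V = 113 / 3.6 = 31.3889 m/s
L = 31.3889 * 73 / 48
L = 2291.3889 / 48
L = 47.7 m

47.7


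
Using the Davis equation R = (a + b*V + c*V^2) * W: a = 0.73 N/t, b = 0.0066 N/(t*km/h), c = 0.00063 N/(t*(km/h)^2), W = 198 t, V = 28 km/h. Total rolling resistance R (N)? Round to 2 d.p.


b*V = 0.0066 * 28 = 0.1848
c*V^2 = 0.00063 * 784 = 0.49392
R_per_t = 0.73 + 0.1848 + 0.49392 = 1.40872 N/t
R_total = 1.40872 * 198 = 278.93 N

278.93


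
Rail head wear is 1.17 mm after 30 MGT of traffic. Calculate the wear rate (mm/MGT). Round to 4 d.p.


Wear rate = total wear / cumulative tonnage
Rate = 1.17 / 30
Rate = 0.0390 mm/MGT

0.0390


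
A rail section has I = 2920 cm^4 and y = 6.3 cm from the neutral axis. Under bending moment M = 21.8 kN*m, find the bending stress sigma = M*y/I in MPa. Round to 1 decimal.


Convert units:
M = 21.8 kN*m = 21800000 N*mm
y = 6.3 cm = 63 mm
I = 2920 cm^4 = 29200000 mm^4
sigma = 21800000 * 63 / 29200000
sigma = 47.0 MPa

47.0


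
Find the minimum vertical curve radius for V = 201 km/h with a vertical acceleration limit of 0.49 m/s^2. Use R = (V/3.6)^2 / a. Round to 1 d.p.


Convert speed: V = 201 / 3.6 = 55.8333 m/s
V^2 = 3117.3611 m^2/s^2
R_v = 3117.3611 / 0.49
R_v = 6362.0 m

6362.0


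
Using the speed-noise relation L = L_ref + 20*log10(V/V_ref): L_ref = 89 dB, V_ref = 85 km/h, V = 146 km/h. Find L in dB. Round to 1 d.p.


V/V_ref = 146 / 85 = 1.717647
log10(1.717647) = 0.234934
20 * 0.234934 = 4.6987
L = 89 + 4.6987 = 93.7 dB

93.7


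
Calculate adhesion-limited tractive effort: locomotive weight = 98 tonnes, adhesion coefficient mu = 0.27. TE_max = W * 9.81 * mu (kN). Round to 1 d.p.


TE_max = W * g * mu
TE_max = 98 * 9.81 * 0.27
TE_max = 961.38 * 0.27
TE_max = 259.6 kN

259.6


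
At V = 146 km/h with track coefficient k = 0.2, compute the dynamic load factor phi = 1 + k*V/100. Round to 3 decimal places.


phi = 1 + k * V / 100
phi = 1 + 0.2 * 146 / 100
phi = 1 + 0.292
phi = 1.292

1.292


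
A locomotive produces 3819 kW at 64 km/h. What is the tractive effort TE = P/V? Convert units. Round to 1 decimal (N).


Convert: P = 3819 kW = 3819000 W
V = 64 / 3.6 = 17.7778 m/s
TE = 3819000 / 17.7778
TE = 214818.8 N

214818.8


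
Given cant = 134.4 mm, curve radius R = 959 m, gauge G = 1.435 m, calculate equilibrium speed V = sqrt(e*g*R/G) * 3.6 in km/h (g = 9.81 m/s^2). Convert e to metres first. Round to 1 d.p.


Convert cant: e = 134.4 mm = 0.1344 m
V_ms = sqrt(0.1344 * 9.81 * 959 / 1.435)
V_ms = sqrt(881.119844) = 29.6837 m/s
V = 29.6837 * 3.6 = 106.9 km/h

106.9


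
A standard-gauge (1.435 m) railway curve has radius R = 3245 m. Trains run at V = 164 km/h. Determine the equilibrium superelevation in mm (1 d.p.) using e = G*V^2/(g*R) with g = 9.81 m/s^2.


Convert speed: V = 164 / 3.6 = 45.5556 m/s
Apply formula: e = 1.435 * 45.5556^2 / (9.81 * 3245)
e = 1.435 * 2075.3086 / 31833.45
e = 0.093552 m = 93.6 mm

93.6


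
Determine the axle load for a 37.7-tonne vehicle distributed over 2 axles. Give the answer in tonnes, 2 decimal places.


Load per axle = total weight / number of axles
Load = 37.7 / 2
Load = 18.85 tonnes

18.85


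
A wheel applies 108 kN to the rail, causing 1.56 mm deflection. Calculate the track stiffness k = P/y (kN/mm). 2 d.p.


Track stiffness k = P / y
k = 108 / 1.56
k = 69.23 kN/mm

69.23


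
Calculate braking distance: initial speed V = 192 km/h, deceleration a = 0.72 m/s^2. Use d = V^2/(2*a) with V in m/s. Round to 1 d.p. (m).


Convert speed: V = 192 / 3.6 = 53.3333 m/s
V^2 = 2844.4444
d = 2844.4444 / (2 * 0.72)
d = 2844.4444 / 1.44
d = 1975.3 m

1975.3


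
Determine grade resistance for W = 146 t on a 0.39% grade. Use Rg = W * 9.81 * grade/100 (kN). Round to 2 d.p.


Rg = W * 9.81 * grade / 100
Rg = 146 * 9.81 * 0.39 / 100
Rg = 1432.26 * 0.0039
Rg = 5.59 kN

5.59


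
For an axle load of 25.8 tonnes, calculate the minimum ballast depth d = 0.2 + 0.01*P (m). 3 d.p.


d = 0.2 + 0.01 * 25.8
d = 0.2 + 0.258
d = 0.458 m

0.458


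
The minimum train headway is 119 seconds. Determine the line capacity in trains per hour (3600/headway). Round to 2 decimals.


Capacity = 3600 / headway
Capacity = 3600 / 119
Capacity = 30.25 trains/hour

30.25


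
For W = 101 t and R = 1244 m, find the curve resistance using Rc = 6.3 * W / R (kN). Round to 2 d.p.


Rc = 6.3 * W / R
Rc = 6.3 * 101 / 1244
Rc = 636.3 / 1244
Rc = 0.51 kN

0.51


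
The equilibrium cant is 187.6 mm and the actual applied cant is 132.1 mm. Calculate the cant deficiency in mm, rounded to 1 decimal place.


Cant deficiency = equilibrium cant - actual cant
CD = 187.6 - 132.1
CD = 55.5 mm

55.5


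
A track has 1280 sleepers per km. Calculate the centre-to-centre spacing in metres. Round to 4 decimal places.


Spacing = 1000 m / number of sleepers
Spacing = 1000 / 1280
Spacing = 0.7813 m

0.7813


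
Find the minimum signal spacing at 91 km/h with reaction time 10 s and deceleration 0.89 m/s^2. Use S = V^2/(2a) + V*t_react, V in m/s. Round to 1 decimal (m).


V = 91 / 3.6 = 25.2778 m/s
Braking distance = 25.2778^2 / (2*0.89) = 358.9697 m
Sighting distance = 25.2778 * 10 = 252.7778 m
S = 358.9697 + 252.7778 = 611.7 m

611.7


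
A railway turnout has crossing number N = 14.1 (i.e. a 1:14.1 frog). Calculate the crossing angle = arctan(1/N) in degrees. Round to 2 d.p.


1/N = 1/14.1 = 0.070922
angle = arctan(0.070922) = 0.070803 rad
angle = 0.070803 * 180/pi = 4.06 degrees

4.06


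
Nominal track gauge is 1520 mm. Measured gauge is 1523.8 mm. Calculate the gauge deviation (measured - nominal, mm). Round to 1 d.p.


Deviation = measured - nominal
Deviation = 1523.8 - 1520
Deviation = 3.8 mm

3.8


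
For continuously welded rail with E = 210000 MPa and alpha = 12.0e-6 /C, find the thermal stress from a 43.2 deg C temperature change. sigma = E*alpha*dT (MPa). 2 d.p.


sigma = E * alpha * dT
sigma = 210000 * 12.0e-6 * 43.2
sigma = 2.52 * 43.2
sigma = 108.86 MPa

108.86


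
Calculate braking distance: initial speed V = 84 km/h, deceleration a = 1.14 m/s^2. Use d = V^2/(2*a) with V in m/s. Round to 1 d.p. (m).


Convert speed: V = 84 / 3.6 = 23.3333 m/s
V^2 = 544.4444
d = 544.4444 / (2 * 1.14)
d = 544.4444 / 2.28
d = 238.8 m

238.8


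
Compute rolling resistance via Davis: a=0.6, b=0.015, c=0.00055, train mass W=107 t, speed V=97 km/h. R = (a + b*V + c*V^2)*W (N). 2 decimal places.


b*V = 0.015 * 97 = 1.455
c*V^2 = 0.00055 * 9409 = 5.17495
R_per_t = 0.6 + 1.455 + 5.17495 = 7.22995 N/t
R_total = 7.22995 * 107 = 773.60 N

773.60


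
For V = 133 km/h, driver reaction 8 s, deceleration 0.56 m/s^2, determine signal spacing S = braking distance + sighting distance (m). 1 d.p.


V = 133 / 3.6 = 36.9444 m/s
Braking distance = 36.9444^2 / (2*0.56) = 1218.6535 m
Sighting distance = 36.9444 * 8 = 295.5556 m
S = 1218.6535 + 295.5556 = 1514.2 m

1514.2


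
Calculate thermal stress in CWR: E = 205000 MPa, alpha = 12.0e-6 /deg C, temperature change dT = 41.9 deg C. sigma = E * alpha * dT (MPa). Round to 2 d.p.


sigma = E * alpha * dT
sigma = 205000 * 12.0e-6 * 41.9
sigma = 2.46 * 41.9
sigma = 103.07 MPa

103.07


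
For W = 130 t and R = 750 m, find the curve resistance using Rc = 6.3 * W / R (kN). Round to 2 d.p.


Rc = 6.3 * W / R
Rc = 6.3 * 130 / 750
Rc = 819.0 / 750
Rc = 1.09 kN

1.09


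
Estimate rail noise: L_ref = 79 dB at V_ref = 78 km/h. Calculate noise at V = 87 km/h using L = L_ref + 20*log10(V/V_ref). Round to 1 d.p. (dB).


V/V_ref = 87 / 78 = 1.115385
log10(1.115385) = 0.047425
20 * 0.047425 = 0.9485
L = 79 + 0.9485 = 79.9 dB

79.9


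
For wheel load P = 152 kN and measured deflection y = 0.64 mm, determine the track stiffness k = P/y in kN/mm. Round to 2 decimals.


Track stiffness k = P / y
k = 152 / 0.64
k = 237.50 kN/mm

237.50


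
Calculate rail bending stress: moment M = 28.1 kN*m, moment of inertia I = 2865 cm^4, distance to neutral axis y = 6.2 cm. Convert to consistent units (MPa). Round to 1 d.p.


Convert units:
M = 28.1 kN*m = 28100000 N*mm
y = 6.2 cm = 62 mm
I = 2865 cm^4 = 28650000 mm^4
sigma = 28100000 * 62 / 28650000
sigma = 60.8 MPa

60.8


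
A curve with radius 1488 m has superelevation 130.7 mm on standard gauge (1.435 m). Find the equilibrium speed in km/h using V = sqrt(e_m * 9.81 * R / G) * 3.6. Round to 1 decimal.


Convert cant: e = 130.7 mm = 0.1307 m
V_ms = sqrt(0.1307 * 9.81 * 1488 / 1.435)
V_ms = sqrt(1329.522297) = 36.4626 m/s
V = 36.4626 * 3.6 = 131.3 km/h

131.3
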